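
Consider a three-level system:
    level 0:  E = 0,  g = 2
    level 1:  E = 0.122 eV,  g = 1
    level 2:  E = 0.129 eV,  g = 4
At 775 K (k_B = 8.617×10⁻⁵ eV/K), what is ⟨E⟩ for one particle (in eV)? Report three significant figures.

k_BT = 8.617×10⁻⁵ × 775 K = 0.066782 eV.
Eᵢ/kT = 0, 1.8268, 1.9317.
Z = Σ gᵢe^(−Eᵢ/kT) = 2·e^(−0) + 1·e^(−1.8268) + 4·e^(−1.9317) = 2.0000 + 0.16093 + 0.57961 = 2.7405.
⟨E⟩ = Σ Eᵢ gᵢe^(−Eᵢ/kT) / Z = (0·2.0000 + 0.122·0.16093 + 0.129·0.57961) / 2.7405 = 0.0344 eV.

0.0344 eV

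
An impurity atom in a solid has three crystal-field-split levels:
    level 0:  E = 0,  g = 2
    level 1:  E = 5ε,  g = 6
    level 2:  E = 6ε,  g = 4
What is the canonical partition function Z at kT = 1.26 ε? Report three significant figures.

Eᵢ/kT = 0, 3.9683, 4.7619.
Z = Σ gᵢe^(−Eᵢ/kT) = 2·e^(−0) + 6·e^(−3.9683) + 4·e^(−4.7619) = 2.0000 + 0.11343 + 0.034197 = 2.1476.

Z = 2.15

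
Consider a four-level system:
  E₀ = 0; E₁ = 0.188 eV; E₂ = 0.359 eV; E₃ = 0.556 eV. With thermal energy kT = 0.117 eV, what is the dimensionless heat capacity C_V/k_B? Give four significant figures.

0.7539

Eᵢ/kT = 0, 1.60684, 3.06838, 4.75214.
Z = Σ e^(−Eᵢ/kT) = e^(−0) + e^(−1.60684) + e^(−3.06838) + e^(−4.75214) = 1.00000 + 0.200520 + 0.0464964 + 0.00863320 = 1.25565.
⟨E⟩ = 0.0471390 eV, ⟨E²⟩ = 0.0125421 eV².
C_V/k_B = (⟨E²⟩ − ⟨E⟩²)/(kT)² = (0.0125421 − 0.00222209)/0.0136890 = 0.7539.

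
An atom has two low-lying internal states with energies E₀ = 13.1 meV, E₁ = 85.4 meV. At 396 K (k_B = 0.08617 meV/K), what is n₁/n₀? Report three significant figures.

k_BT = 0.08617 × 396 K = 34.123 meV.
n₁/n₀ = exp[−(E₁−E₀)/kT] = exp(−(72.3 meV)/(34.123 meV)) = exp(-2.1188) = 0.120.

0.120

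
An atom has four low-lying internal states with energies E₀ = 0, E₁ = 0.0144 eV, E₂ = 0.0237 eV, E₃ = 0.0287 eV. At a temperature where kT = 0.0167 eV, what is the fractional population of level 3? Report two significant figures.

Eᵢ/kT = 0, 0.8623, 1.419, 1.719.
Z = Σ e^(−Eᵢ/kT) = e^(−0) + e^(−0.8623) + e^(−1.419) + e^(−1.719) = 1.000 + 0.4222 + 0.2420 + 0.1792 = 1.843.
P₃ = e^(−E₃/kT) / Z = 0.1792/1.843 = 0.097.

0.097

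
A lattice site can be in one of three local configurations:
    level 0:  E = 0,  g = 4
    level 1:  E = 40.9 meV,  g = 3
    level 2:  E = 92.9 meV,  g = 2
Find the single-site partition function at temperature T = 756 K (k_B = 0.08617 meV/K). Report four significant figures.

Z = 6.082

k_BT = 0.08617 × 756 K = 65.1445 meV.
Eᵢ/kT = 0, 0.627835, 1.42606.
Z = Σ gᵢe^(−Eᵢ/kT) = 4·e^(−0) + 3·e^(−0.627835) + 2·e^(−1.42606) = 4.00000 + 1.60124 + 0.480507 = 6.08175.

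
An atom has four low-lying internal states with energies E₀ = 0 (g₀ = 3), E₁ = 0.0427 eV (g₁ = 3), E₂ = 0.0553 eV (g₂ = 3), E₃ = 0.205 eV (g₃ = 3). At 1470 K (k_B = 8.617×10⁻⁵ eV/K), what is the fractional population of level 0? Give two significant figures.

k_BT = 8.617×10⁻⁵ × 1470 K = 0.1267 eV.
Eᵢ/kT = 0, 0.3370, 0.4365, 1.618.
Z = Σ gᵢe^(−Eᵢ/kT) = 3·e^(−0) + 3·e^(−0.3370) + 3·e^(−0.4365) + 3·e^(−1.618) = 3.000 + 2.142 + 1.939 + 0.5949 = 7.676.
P₀ = g₀ e^(−E₀/kT) / Z = 3.000/7.676 = 0.39.

0.39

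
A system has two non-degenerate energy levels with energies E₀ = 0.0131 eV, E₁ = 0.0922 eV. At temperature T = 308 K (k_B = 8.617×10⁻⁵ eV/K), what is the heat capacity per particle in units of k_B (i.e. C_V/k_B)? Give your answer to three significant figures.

0.408

k_BT = 8.617×10⁻⁵ × 308 K = 0.026540 eV.
Eᵢ/kT = 0.49359, 3.4740.
Z = Σ e^(−Eᵢ/kT) = e^(−0.49359) + e^(−3.4740) = 0.61043 + 0.030993 = 0.64142.
⟨E⟩ = 0.016922 eV, ⟨E²⟩ = 0.00057407 eV².
C_V/k_B = (⟨E²⟩ − ⟨E⟩²)/(kT)² = (0.00057407 − 0.00028635)/0.00070437 = 0.408.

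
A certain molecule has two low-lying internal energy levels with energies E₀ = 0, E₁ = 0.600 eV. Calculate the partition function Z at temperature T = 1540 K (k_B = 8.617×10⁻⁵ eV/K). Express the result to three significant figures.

Z = 1.01

k_BT = 8.617×10⁻⁵ × 1540 K = 0.13270 eV.
Eᵢ/kT = 0, 4.5215.
Z = Σ e^(−Eᵢ/kT) = e^(−0) + e^(−4.5215) = 1.0000 + 0.010873 = 1.0109.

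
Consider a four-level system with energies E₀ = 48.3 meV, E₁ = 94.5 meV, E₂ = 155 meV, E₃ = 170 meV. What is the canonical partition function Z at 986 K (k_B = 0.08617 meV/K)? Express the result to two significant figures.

k_BT = 0.08617 × 986 K = 84.96 meV.
Eᵢ/kT = 0.5685, 1.112, 1.824, 2.001.
Z = Σ e^(−Eᵢ/kT) = e^(−0.5685) + e^(−1.112) + e^(−1.824) + e^(−2.001) = 0.5664 + 0.3289 + 0.1614 + 0.1352 = 1.192.

Z = 1.2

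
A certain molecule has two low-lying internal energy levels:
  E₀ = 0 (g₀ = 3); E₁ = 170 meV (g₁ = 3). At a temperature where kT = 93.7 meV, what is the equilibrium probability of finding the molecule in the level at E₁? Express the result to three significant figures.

0.140

Eᵢ/kT = 0, 1.8143.
Z = Σ gᵢe^(−Eᵢ/kT) = 3·e^(−0) + 3·e^(−1.8143) = 3.0000 + 0.48886 = 3.4889.
P₁ = g₁ e^(−E₁/kT) / Z = 0.48886/3.4889 = 0.140.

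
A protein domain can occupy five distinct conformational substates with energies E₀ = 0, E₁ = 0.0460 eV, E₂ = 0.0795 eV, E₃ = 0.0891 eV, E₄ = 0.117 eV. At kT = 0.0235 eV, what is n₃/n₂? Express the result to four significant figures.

0.6646

n₃/n₂ = exp[−(E₃−E₂)/kT] = exp(−(0.0096 eV)/(0.0235 eV)) = exp(-0.408511) = 0.6646.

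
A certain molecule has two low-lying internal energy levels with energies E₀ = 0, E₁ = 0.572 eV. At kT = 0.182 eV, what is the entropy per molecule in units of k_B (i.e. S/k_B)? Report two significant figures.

0.17

Eᵢ/kT = 0, 3.143.
Z = Σ e^(−Eᵢ/kT) = e^(−0) + e^(−3.143) = 1.000 + 0.04315 = 1.043.
⟨E⟩ = Σ EᵢPᵢ = 0.02366 eV.
S/k_B = ln Z + ⟨E⟩/kT = ln(1.043) + 0.02366/0.182 = 0.04210 + 0.1300 = 0.17.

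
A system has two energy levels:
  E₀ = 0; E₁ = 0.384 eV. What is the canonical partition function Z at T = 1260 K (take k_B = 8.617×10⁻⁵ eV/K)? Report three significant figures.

k_BT = 8.617×10⁻⁵ × 1260 K = 0.10857 eV.
Eᵢ/kT = 0, 3.5369.
Z = Σ e^(−Eᵢ/kT) = e^(−0) + e^(−3.5369) = 1.0000 + 0.029103 = 1.0291.

Z = 1.03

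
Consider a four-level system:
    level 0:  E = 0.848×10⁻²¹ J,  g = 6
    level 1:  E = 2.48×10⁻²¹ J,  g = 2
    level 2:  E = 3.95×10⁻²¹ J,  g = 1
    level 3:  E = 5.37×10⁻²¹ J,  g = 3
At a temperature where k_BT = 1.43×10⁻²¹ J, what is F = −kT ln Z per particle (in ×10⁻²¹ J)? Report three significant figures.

-1.91 ×10⁻²¹ J

Eᵢ/kT = 0.59301, 1.7343, 2.7622, 3.7552.
Z = Σ gᵢe^(−Eᵢ/kT) = 6·e^(−0.59301) + 2·e^(−1.7343) + 1·e^(−2.7622) + 3·e^(−3.7552) = 3.3160 + 0.35305 + 0.063153 + 0.070187 = 3.8024.
F = −kT ln Z = −1.43 × ln(3.8024) = −1.43 × 1.3356 = -1.91 ×10⁻²¹ J.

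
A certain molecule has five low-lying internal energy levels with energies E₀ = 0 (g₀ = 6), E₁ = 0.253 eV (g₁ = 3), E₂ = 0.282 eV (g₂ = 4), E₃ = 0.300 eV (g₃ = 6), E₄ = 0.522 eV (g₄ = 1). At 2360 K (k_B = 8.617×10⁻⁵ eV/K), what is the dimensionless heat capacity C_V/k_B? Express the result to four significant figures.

0.4722

k_BT = 8.617×10⁻⁵ × 2360 K = 0.203361 eV.
Eᵢ/kT = 0, 1.24409, 1.38670, 1.47521, 2.56686.
Z = Σ gᵢe^(−Eᵢ/kT) = 6·e^(−0) + 3·e^(−1.24409) + 4·e^(−1.38670) + 6·e^(−1.47521) + 1·e^(−2.56686) = 6.00000 + 0.864609 + 0.999594 + 1.37238 + 0.0767762 = 9.31336.
⟨E⟩ = 0.102264 eV, ⟨E²⟩ = 0.0299858 eV².
C_V/k_B = (⟨E²⟩ − ⟨E⟩²)/(kT)² = (0.0299858 − 0.0104579)/0.0413557 = 0.4722.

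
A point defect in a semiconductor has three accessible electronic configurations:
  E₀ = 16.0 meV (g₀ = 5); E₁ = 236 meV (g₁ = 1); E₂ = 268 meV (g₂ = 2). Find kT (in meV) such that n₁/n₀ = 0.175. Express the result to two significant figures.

n₁/n₀ = (g₁/g₀) exp[−(E₁−E₀)/kT] = 0.175.
⇒ (E₁−E₀)/kT = ln((1/5)/0.175) = ln(1.143) = 0.1337.
kT = 220.0 meV / 0.1337 = 1600 meV.

1600 meV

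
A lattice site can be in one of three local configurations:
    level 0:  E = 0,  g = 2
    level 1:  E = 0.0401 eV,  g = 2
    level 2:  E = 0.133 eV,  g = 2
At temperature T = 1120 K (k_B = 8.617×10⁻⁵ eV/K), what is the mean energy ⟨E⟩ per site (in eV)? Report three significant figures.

k_BT = 8.617×10⁻⁵ × 1120 K = 0.096510 eV.
Eᵢ/kT = 0, 0.41550, 1.3781.
Z = Σ gᵢe^(−Eᵢ/kT) = 2·e^(−0) + 2·e^(−0.41550) + 2·e^(−1.3781) = 2.0000 + 1.3200 + 0.50411 = 3.8241.
⟨E⟩ = Σ Eᵢ gᵢe^(−Eᵢ/kT) / Z = (0·2.0000 + 0.0401·1.3200 + 0.133·0.50411) / 3.8241 = 0.0314 eV.

0.0314 eV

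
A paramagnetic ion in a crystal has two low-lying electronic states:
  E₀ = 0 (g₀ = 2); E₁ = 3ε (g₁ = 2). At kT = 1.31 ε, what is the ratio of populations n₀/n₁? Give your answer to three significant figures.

9.88

n₀/n₁ = (g₀/g₁) exp[−(E₀−E₁)/kT] = (2/2) × exp(−(-3ε)/(1.31ε)) = (2/2) × exp(2.2901) = 9.88.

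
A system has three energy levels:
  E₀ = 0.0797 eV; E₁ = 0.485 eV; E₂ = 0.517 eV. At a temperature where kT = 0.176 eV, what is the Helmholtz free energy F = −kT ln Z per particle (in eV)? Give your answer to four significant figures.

Eᵢ/kT = 0.452841, 2.75568, 2.93750.
Z = Σ e^(−Eᵢ/kT) = e^(−0.452841) + e^(−2.75568) + e^(−2.93750) = 0.635819 + 0.0635658 + 0.0529981 = 0.752383.
F = −kT ln Z = −0.176 × ln(0.752383) = −0.176 × -0.284510 = 0.05007 eV.

0.05007 eV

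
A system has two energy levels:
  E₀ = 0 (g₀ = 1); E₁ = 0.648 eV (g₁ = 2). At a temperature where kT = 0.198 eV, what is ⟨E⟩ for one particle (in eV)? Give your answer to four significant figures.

0.04566 eV

Eᵢ/kT = 0, 3.27273.
Z = Σ gᵢe^(−Eᵢ/kT) = 1·e^(−0) + 2·e^(−3.27273) = 1.00000 + 0.0758056 = 1.07581.
⟨E⟩ = Σ Eᵢ gᵢe^(−Eᵢ/kT) / Z = (0·1.00000 + 0.648·0.0758056) / 1.07581 = 0.04566 eV.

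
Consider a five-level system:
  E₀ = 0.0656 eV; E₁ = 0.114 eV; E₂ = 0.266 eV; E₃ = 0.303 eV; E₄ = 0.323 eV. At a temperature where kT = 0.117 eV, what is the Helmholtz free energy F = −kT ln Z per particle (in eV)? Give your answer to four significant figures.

Eᵢ/kT = 0.560684, 0.974359, 2.27350, 2.58974, 2.76068.
Z = Σ e^(−Eᵢ/kT) = e^(−0.560684) + e^(−0.974359) + e^(−2.27350) + e^(−2.58974) + e^(−2.76068) = 0.570818 + 0.377434 + 0.102951 + 0.0750395 + 0.0632487 = 1.18949.
F = −kT ln Z = −0.117 × ln(1.18949) = −0.117 × 0.173525 = -0.02030 eV.

-0.02030 eV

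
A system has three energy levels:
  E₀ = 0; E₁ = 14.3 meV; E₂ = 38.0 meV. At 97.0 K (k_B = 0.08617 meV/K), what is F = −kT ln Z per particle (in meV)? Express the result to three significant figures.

k_BT = 0.08617 × 97.0 K = 8.3585 meV.
Eᵢ/kT = 0, 1.7108, 4.5463.
Z = Σ e^(−Eᵢ/kT) = e^(−0) + e^(−1.7108) + e^(−4.5463) = 1.0000 + 0.18072 + 0.010606 = 1.1913.
F = −kT ln Z = −8.3585 × ln(1.1913) = −8.3585 × 0.17505 = -1.46 meV.

-1.46 meV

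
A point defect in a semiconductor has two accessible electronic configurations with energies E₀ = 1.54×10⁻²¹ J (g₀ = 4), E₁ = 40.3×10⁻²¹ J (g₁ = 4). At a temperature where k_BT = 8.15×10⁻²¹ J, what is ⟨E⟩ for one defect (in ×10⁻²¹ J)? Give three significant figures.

1.87 ×10⁻²¹ J

Eᵢ/kT = 0.18896, 4.9448.
Z = Σ gᵢe^(−Eᵢ/kT) = 4·e^(−0.18896) + 4·e^(−4.9448) = 3.3113 + 0.028481 = 3.3398.
⟨E⟩ = Σ Eᵢ gᵢe^(−Eᵢ/kT) / Z = (1.54·3.3113 + 40.3·0.028481) / 3.3398 = 1.87 ×10⁻²¹ J.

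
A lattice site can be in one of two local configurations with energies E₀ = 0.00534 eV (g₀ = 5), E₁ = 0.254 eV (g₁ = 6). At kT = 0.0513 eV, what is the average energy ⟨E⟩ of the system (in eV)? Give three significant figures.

0.00766 eV

Eᵢ/kT = 0.10409, 4.9513.
Z = Σ gᵢe^(−Eᵢ/kT) = 5·e^(−0.10409) + 6·e^(−4.9513) = 4.5057 + 0.042445 = 4.5481.
⟨E⟩ = Σ Eᵢ gᵢe^(−Eᵢ/kT) / Z = (0.00534·4.5057 + 0.254·0.042445) / 4.5481 = 0.00766 eV.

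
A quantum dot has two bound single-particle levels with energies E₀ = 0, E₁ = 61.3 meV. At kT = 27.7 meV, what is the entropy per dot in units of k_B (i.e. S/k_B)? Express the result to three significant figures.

Eᵢ/kT = 0, 2.2130.
Z = Σ e^(−Eᵢ/kT) = e^(−0) + e^(−2.2130) = 1.0000 + 0.10937 = 1.1094.
⟨E⟩ = Σ EᵢPᵢ = 6.0432 meV.
S/k_B = ln Z + ⟨E⟩/kT = ln(1.1094) + 6.0432/27.7 = 0.10382 + 0.21817 = 0.322.

0.322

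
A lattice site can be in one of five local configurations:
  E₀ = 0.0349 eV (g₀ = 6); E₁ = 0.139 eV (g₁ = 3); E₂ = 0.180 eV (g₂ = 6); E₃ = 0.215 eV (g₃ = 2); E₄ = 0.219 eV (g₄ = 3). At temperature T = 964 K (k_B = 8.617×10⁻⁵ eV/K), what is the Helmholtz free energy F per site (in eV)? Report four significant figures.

-0.1425 eV

k_BT = 8.617×10⁻⁵ × 964 K = 0.0830679 eV.
Eᵢ/kT = 0.420138, 1.67333, 2.16690, 2.58824, 2.63640.
Z = Σ gᵢe^(−Eᵢ/kT) = 6·e^(−0.420138) + 3·e^(−1.67333) + 6·e^(−2.16690) + 2·e^(−2.58824) + 3·e^(−2.63640) = 3.94174 + 0.562864 + 0.687193 + 0.150304 + 0.214856 = 5.55696.
F = −kT ln Z = −0.0830679 × ln(5.55696) = −0.0830679 × 1.71505 = -0.1425 eV.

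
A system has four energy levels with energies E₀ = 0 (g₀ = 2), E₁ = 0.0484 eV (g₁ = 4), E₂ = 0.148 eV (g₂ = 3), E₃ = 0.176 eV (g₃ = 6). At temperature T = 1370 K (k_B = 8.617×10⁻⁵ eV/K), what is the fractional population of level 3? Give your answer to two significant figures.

0.20

k_BT = 8.617×10⁻⁵ × 1370 K = 0.1181 eV.
Eᵢ/kT = 0, 0.4098, 1.253, 1.490.
Z = Σ gᵢe^(−Eᵢ/kT) = 2·e^(−0) + 4·e^(−0.4098) + 3·e^(−1.253) + 6·e^(−1.490) = 2.000 + 2.655 + 0.8569 + 1.352 = 6.864.
P₃ = g₃ e^(−E₃/kT) / Z = 1.352/6.864 = 0.20.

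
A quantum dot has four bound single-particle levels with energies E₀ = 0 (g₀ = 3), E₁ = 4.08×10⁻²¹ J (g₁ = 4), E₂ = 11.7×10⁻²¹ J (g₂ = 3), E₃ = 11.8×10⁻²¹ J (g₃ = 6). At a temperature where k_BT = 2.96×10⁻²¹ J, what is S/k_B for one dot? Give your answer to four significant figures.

Eᵢ/kT = 0, 1.37838, 3.95270, 3.98649.
Z = Σ gᵢe^(−Eᵢ/kT) = 3·e^(−0) + 4·e^(−1.37838) + 3·e^(−3.95270) + 6·e^(−3.98649) = 3.00000 + 1.00795 + 0.0576084 + 0.111389 = 4.17695.
⟨E⟩ = Σ EᵢPᵢ = 1.46060 ×10⁻²¹ J.
S/k_B = ln Z + ⟨E⟩/kT = ln(4.17695) + 1.46060/2.96 = 1.42958 + 0.493446 = 1.923.

1.923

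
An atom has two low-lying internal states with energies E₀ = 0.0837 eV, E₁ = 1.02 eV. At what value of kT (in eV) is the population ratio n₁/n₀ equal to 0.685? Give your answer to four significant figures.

2.475 eV

n₁/n₀ = exp[−(E₁−E₀)/kT] = 0.685.
⇒ (E₁−E₀)/kT = ln(1/0.685) = ln(1.45985) = 0.378334.
kT = 0.9363 eV / 0.378334 = 2.475 eV.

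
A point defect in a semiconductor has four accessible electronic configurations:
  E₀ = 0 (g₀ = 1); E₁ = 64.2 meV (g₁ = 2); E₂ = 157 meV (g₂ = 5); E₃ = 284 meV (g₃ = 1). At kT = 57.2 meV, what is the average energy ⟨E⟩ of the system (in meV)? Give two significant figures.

48 meV

Eᵢ/kT = 0, 1.122, 2.745, 4.965.
Z = Σ gᵢe^(−Eᵢ/kT) = 1·e^(−0) + 2·e^(−1.122) + 5·e^(−2.745) + 1·e^(−4.965) = 1.000 + 0.6513 + 0.3212 + 0.006978 = 1.979.
⟨E⟩ = Σ Eᵢ gᵢe^(−Eᵢ/kT) / Z = (0·1.000 + 64.2·0.6513 + 157·0.3212 + 284·0.006978) / 1.979 = 48 meV.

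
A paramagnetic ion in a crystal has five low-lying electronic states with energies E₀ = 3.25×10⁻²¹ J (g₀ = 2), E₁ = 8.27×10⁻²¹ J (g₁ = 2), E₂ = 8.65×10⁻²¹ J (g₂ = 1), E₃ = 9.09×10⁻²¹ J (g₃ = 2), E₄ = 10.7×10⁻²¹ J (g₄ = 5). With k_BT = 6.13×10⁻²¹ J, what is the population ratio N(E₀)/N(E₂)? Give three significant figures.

n₀/n₂ = (g₀/g₂) exp[−(E₀−E₂)/kT] = (2/1) × exp(−(-5.40 ×10⁻²¹ J)/(6.13 ×10⁻²¹ J)) = (2/1) × exp(0.88091) = 4.83.

4.83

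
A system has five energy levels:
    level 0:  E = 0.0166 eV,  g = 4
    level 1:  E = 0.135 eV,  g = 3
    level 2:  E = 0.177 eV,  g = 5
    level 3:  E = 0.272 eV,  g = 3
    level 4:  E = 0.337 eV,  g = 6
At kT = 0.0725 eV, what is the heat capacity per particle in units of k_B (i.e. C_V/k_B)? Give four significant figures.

Eᵢ/kT = 0.228966, 1.86207, 2.44138, 3.75172, 4.64828.
Z = Σ gᵢe^(−Eᵢ/kT) = 4·e^(−0.228966) + 3·e^(−1.86207) + 5·e^(−2.44138) + 3·e^(−3.75172) + 6·e^(−4.64828) = 3.18142 + 0.466052 + 0.435203 + 0.0704320 + 0.0574684 = 4.21058.
⟨E⟩ = 0.0549292 eV, ⟨E²⟩ = 0.00825122 eV².
C_V/k_B = (⟨E²⟩ − ⟨E⟩²)/(kT)² = (0.00825122 − 0.00301722)/0.00525625 = 0.9958.

0.9958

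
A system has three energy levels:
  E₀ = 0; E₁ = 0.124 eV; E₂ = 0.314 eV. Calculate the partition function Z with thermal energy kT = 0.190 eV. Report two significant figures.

Z = 1.7

Eᵢ/kT = 0, 0.6526, 1.653.
Z = Σ e^(−Eᵢ/kT) = e^(−0) + e^(−0.6526) + e^(−1.653) = 1.000 + 0.5207 + 0.1915 = 1.712.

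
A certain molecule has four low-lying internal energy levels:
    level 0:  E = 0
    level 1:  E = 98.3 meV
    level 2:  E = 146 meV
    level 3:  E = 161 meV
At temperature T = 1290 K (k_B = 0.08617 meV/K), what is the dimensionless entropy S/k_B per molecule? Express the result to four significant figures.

1.203

k_BT = 0.08617 × 1290 K = 111.159 meV.
Eᵢ/kT = 0, 0.884319, 1.31343, 1.44838.
Z = Σ e^(−Eᵢ/kT) = e^(−0) + e^(−0.884319) + e^(−1.31343) + e^(−1.44838) = 1.00000 + 0.412995 + 0.268896 + 0.234951 = 1.91684.
⟨E⟩ = Σ EᵢPᵢ = 61.3944 meV.
S/k_B = ln Z + ⟨E⟩/kT = ln(1.91684) + 61.3944/111.159 = 0.650678 + 0.552312 = 1.203.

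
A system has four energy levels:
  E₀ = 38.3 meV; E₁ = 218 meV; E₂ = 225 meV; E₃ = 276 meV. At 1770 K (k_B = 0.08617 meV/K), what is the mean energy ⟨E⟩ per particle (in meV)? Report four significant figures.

126.7 meV

k_BT = 0.08617 × 1770 K = 152.521 meV.
Eᵢ/kT = 0.251113, 1.42931, 1.47521, 1.80959.
Z = Σ e^(−Eᵢ/kT) = e^(−0.251113) + e^(−1.42931) + e^(−1.47521) + e^(−1.80959) = 0.777934 + 0.239474 + 0.228731 + 0.163721 = 1.40986.
⟨E⟩ = Σ Eᵢ e^(−Eᵢ/kT) / Z = (38.3·0.777934 + 218·0.239474 + 225·0.228731 + 276·0.163721) / 1.40986 = 126.7 meV.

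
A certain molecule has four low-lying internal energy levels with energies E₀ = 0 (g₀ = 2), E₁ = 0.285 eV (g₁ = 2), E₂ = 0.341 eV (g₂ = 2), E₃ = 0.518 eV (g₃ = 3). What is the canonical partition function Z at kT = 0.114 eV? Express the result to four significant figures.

Eᵢ/kT = 0, 2.50000, 2.99123, 4.54386.
Z = Σ gᵢe^(−Eᵢ/kT) = 2·e^(−0) + 2·e^(−2.50000) + 2·e^(−2.99123) + 3·e^(−4.54386) = 2.00000 + 0.164170 + 0.100451 + 0.0318969 = 2.29652.

Z = 2.297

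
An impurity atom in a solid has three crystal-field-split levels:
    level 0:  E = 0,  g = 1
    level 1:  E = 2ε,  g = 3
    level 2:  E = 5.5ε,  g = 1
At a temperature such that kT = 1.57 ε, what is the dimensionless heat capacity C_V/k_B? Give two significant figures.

Eᵢ/kT = 0, 1.274, 3.503.
Z = Σ gᵢe^(−Eᵢ/kT) = 1·e^(−0) + 3·e^(−1.274) + 1·e^(−3.503) = 1.000 + 0.8391 + 0.03011 = 1.869.
⟨E⟩ = 0.9865 ε, ⟨E²⟩ = 2.283 ε².
C_V/k_B = (⟨E²⟩ − ⟨E⟩²)/(kT)² = (2.283 − 0.9732)/2.465 = 0.53.

0.53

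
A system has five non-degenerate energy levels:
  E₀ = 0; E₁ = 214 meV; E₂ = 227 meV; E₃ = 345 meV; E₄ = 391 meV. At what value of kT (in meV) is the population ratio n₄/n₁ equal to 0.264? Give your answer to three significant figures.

133 meV

n₄/n₁ = exp[−(E₄−E₁)/kT] = 0.264.
⇒ (E₄−E₁)/kT = ln(1/0.264) = ln(3.7879) = 1.3318.
kT = 177 meV / 1.3318 = 133 meV.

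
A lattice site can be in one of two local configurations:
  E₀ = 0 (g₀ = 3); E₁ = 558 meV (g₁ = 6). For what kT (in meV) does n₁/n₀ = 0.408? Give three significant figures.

351 meV

n₁/n₀ = (g₁/g₀) exp[−(E₁−E₀)/kT] = 0.408.
⇒ (E₁−E₀)/kT = ln((6/3)/0.408) = ln(4.9020) = 1.5896.
kT = 558 meV / 1.5896 = 351 meV.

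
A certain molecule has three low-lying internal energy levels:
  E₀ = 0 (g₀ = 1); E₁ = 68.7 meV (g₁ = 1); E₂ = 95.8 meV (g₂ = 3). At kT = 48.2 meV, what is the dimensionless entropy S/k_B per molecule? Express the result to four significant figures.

1.204

Eᵢ/kT = 0, 1.42531, 1.98755.
Z = Σ gᵢe^(−Eᵢ/kT) = 1·e^(−0) + 1·e^(−1.42531) + 3·e^(−1.98755) = 1.00000 + 0.240434 + 0.411092 = 1.65153.
⟨E⟩ = Σ EᵢPᵢ = 33.8477 meV.
S/k_B = ln Z + ⟨E⟩/kT = ln(1.65153) + 33.8477/48.2 = 0.501702 + 0.702234 = 1.204.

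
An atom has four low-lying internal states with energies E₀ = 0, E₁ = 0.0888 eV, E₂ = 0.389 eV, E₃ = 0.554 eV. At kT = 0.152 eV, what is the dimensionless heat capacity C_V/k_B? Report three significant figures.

Eᵢ/kT = 0, 0.58421, 2.5592, 3.6447.
Z = Σ e^(−Eᵢ/kT) = e^(−0) + e^(−0.58421) + e^(−2.5592) + e^(−3.6447) = 1.0000 + 0.55755 + 0.077367 + 0.026129 = 1.6610.
⟨E⟩ = 0.056642 eV, ⟨E²⟩ = 0.014523 eV².
C_V/k_B = (⟨E²⟩ − ⟨E⟩²)/(kT)² = (0.014523 − 0.0032083)/0.023104 = 0.490.

0.490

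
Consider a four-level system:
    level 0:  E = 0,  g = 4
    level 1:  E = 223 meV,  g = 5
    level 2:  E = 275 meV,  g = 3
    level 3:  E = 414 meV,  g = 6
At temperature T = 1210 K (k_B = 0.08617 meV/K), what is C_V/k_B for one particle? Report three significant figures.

k_BT = 0.08617 × 1210 K = 104.27 meV.
Eᵢ/kT = 0, 2.1387, 2.6374, 3.9705.
Z = Σ gᵢe^(−Eᵢ/kT) = 4·e^(−0) + 5·e^(−2.1387) + 3·e^(−2.6374) + 6·e^(−3.9705) = 4.0000 + 0.58904 + 0.21464 + 0.11318 = 4.9169.
⟨E⟩ = 48.250 meV, ⟨E²⟩ = 13204 meV².
C_V/k_B = (⟨E²⟩ − ⟨E⟩²)/(kT)² = (13204 − 2328.1)/10872 = 1.00.

1.00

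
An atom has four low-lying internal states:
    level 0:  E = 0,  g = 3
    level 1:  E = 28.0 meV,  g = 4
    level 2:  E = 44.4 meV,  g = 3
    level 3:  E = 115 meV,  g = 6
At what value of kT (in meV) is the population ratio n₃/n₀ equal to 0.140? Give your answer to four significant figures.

n₃/n₀ = (g₃/g₀) exp[−(E₃−E₀)/kT] = 0.140.
⇒ (E₃−E₀)/kT = ln((6/3)/0.140) = ln(14.2857) = 2.65926.
kT = 115 meV / 2.65926 = 43.25 meV.

43.25 meV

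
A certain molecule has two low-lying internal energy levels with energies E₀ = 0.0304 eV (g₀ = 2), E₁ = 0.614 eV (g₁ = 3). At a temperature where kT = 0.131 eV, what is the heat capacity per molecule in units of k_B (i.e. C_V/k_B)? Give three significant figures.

0.334

Eᵢ/kT = 0.23206, 4.6870.
Z = Σ gᵢe^(−Eᵢ/kT) = 2·e^(−0.23206) + 3·e^(−4.6870) = 1.5858 + 0.027643 = 1.6134.
⟨E⟩ = 0.040400 eV, ⟨E²⟩ = 0.0073676 eV².
C_V/k_B = (⟨E²⟩ − ⟨E⟩²)/(kT)² = (0.0073676 − 0.0016322)/0.017161 = 0.334.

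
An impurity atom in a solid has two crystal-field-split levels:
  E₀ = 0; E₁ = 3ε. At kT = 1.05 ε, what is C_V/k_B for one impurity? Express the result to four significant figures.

Eᵢ/kT = 0, 2.85714.
Z = Σ e^(−Eᵢ/kT) = e^(−0) + e^(−2.85714) = 1.00000 + 0.0574328 = 1.05743.
⟨E⟩ = 0.162941 ε, ⟨E²⟩ = 0.488822 ε².
C_V/k_B = (⟨E²⟩ − ⟨E⟩²)/(kT)² = (0.488822 − 0.0265498)/1.10250 = 0.4193.

0.4193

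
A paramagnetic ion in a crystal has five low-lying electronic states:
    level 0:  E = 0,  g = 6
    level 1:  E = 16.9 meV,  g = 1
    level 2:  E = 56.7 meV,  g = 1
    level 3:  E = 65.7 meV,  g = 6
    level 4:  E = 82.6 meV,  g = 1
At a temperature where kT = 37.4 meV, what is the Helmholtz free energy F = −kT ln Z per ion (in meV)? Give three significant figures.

Eᵢ/kT = 0, 0.45187, 1.5160, 1.7567, 2.2086.
Z = Σ gᵢe^(−Eᵢ/kT) = 6·e^(−0) + 1·e^(−0.45187) + 1·e^(−1.5160) + 6·e^(−1.7567) + 1·e^(−2.2086) = 6.0000 + 0.63644 + 0.21959 + 1.0357 + 0.10985 = 8.0016.
F = −kT ln Z = −37.4 × ln(8.0016) = −37.4 × 2.0796 = -77.8 meV.

-77.8 meV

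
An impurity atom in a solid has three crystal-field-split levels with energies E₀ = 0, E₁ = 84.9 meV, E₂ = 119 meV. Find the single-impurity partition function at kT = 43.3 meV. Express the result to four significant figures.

Z = 1.205

Eᵢ/kT = 0, 1.96074, 2.74827.
Z = Σ e^(−Eᵢ/kT) = e^(−0) + e^(−1.96074) + e^(−2.74827) = 1.00000 + 0.140754 + 0.0640386 = 1.20479.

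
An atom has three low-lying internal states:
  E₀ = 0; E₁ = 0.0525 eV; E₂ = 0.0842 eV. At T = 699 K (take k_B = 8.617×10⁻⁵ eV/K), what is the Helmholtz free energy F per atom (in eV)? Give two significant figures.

-0.031 eV

k_BT = 8.617×10⁻⁵ × 699 K = 0.06023 eV.
Eᵢ/kT = 0, 0.8717, 1.398.
Z = Σ e^(−Eᵢ/kT) = e^(−0) + e^(−0.8717) + e^(−1.398) = 1.000 + 0.4182 + 0.2471 = 1.665.
F = −kT ln Z = −0.06023 × ln(1.665) = −0.06023 × 0.5098 = -0.031 eV.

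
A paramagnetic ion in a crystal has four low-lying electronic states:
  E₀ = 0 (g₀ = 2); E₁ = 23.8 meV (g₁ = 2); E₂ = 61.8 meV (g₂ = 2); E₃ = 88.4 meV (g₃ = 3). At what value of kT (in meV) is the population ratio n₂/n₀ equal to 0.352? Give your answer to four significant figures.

n₂/n₀ = (g₂/g₀) exp[−(E₂−E₀)/kT] = 0.352.
⇒ (E₂−E₀)/kT = ln((2/2)/0.352) = ln(2.84091) = 1.04412.
kT = 61.8 meV / 1.04412 = 59.19 meV.

59.19 meV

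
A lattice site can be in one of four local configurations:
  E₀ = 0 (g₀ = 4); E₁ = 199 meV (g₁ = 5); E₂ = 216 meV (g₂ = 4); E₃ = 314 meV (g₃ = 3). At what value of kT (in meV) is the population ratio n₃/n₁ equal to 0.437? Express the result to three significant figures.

n₃/n₁ = (g₃/g₁) exp[−(E₃−E₁)/kT] = 0.437.
⇒ (E₃−E₁)/kT = ln((3/5)/0.437) = ln(1.3730) = 0.31700.
kT = 115 meV / 0.31700 = 363 meV.

363 meV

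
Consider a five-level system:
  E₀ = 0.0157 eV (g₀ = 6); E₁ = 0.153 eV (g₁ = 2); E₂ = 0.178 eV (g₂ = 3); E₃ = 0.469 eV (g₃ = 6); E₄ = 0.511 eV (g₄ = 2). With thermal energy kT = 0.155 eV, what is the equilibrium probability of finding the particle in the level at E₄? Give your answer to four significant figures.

Eᵢ/kT = 0.101290, 0.987097, 1.14839, 3.02581, 3.29677.
Z = Σ gᵢe^(−Eᵢ/kT) = 6·e^(−0.101290) + 2·e^(−0.987097) + 3·e^(−1.14839) + 6·e^(−3.02581) + 2·e^(−3.29677) = 5.42203 + 0.745314 + 0.951441 + 0.291111 + 0.0740050 = 7.48390.
P₄ = g₄ e^(−E₄/kT) / Z = 0.0740050/7.48390 = 0.009889.

0.009889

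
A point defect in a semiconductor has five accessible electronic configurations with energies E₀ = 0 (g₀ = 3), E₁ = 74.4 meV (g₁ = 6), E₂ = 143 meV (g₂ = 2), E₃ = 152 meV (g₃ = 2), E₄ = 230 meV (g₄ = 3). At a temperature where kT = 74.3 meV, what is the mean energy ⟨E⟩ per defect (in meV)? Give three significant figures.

Eᵢ/kT = 0, 1.0013, 1.9246, 2.0458, 3.0956.
Z = Σ gᵢe^(−Eᵢ/kT) = 3·e^(−0) + 6·e^(−1.0013) + 2·e^(−1.9246) + 2·e^(−2.0458) + 3·e^(−3.0956) = 3.0000 + 2.2044 + 0.29187 + 0.25855 + 0.13574 = 5.8906.
⟨E⟩ = Σ Eᵢ gᵢe^(−Eᵢ/kT) / Z = (0·3.0000 + 74.4·2.2044 + 143·0.29187 + 152·0.25855 + 230·0.13574) / 5.8906 = 46.9 meV.

46.9 meV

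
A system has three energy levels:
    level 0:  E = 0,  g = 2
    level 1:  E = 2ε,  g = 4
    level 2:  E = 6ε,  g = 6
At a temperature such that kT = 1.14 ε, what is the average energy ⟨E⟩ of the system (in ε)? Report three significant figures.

Eᵢ/kT = 0, 1.7544, 5.2632.
Z = Σ gᵢe^(−Eᵢ/kT) = 2·e^(−0) + 4·e^(−1.7544) + 6·e^(−5.2632) = 2.0000 + 0.69204 + 0.031072 = 2.7231.
⟨E⟩ = Σ Eᵢ gᵢe^(−Eᵢ/kT) / Z = (0·2.0000 + 2·0.69204 + 6·0.031072) / 2.7231 = 0.577 ε.

0.577 ε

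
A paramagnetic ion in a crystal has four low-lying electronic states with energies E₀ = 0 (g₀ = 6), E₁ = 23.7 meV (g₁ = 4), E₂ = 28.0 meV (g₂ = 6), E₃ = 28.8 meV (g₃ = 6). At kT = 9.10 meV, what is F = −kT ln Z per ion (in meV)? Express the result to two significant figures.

Eᵢ/kT = 0, 2.604, 3.077, 3.165.
Z = Σ gᵢe^(−Eᵢ/kT) = 6·e^(−0) + 4·e^(−2.604) + 6·e^(−3.077) + 6·e^(−3.165) = 6.000 + 0.2959 + 0.2766 + 0.2533 = 6.826.
F = −kT ln Z = −9.10 × ln(6.826) = −9.10 × 1.921 = -17 meV.

-17 meV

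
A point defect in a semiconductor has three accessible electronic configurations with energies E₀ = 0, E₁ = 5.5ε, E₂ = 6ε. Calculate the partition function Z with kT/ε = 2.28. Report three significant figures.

Eᵢ/kT = 0, 2.4123, 2.6316.
Z = Σ e^(−Eᵢ/kT) = e^(−0) + e^(−2.4123) + e^(−2.6316) = 1.0000 + 0.089609 + 0.071963 = 1.1616.

Z = 1.16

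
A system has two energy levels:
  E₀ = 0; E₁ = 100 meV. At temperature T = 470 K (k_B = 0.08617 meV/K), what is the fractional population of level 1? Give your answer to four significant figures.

0.07805

k_BT = 0.08617 × 470 K = 40.4999 meV.
Eᵢ/kT = 0, 2.46914.
Z = Σ e^(−Eᵢ/kT) = e^(−0) + e^(−2.46914) = 1.00000 + 0.0846576 = 1.08466.
P₁ = e^(−E₁/kT) / Z = 0.0846576/1.08466 = 0.07805.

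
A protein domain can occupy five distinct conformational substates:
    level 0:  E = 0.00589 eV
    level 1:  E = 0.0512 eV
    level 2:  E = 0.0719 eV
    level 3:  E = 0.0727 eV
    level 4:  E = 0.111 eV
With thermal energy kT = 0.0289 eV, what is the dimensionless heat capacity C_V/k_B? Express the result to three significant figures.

0.959

Eᵢ/kT = 0.20381, 1.7716, 2.4879, 2.5156, 3.8408.
Z = Σ e^(−Eᵢ/kT) = e^(−0.20381) + e^(−1.7716) + e^(−2.4879) + e^(−2.5156) + e^(−3.8408) = 0.81562 + 0.17006 + 0.083084 + 0.080814 + 0.021476 = 1.1711.
⟨E⟩ = 0.023690 eV, ⟨E²⟩ = 0.0013623 eV².
C_V/k_B = (⟨E²⟩ − ⟨E⟩²)/(kT)² = (0.0013623 − 0.00056122)/0.00083521 = 0.959.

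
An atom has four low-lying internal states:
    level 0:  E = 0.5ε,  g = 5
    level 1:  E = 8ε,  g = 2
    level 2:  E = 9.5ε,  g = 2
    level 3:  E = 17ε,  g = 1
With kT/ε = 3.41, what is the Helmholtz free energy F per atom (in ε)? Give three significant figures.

-5.23 ε

Eᵢ/kT = 0.14663, 2.3460, 2.7859, 4.9853.
Z = Σ gᵢe^(−Eᵢ/kT) = 5·e^(−0.14663) + 2·e^(−2.3460) + 2·e^(−2.7859) + 1·e^(−4.9853) = 4.3181 + 0.19150 + 0.12335 + 0.0068377 = 4.6398.
F = −kT ln Z = −3.41 × ln(4.6398) = −3.41 × 1.5347 = -5.23 ε.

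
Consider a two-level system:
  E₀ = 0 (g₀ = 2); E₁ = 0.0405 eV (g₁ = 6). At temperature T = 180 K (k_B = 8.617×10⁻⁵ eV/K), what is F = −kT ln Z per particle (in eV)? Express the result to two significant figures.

-0.014 eV

k_BT = 8.617×10⁻⁵ × 180 K = 0.01551 eV.
Eᵢ/kT = 0, 2.611.
Z = Σ gᵢe^(−Eᵢ/kT) = 2·e^(−0) + 6·e^(−2.611) = 2.000 + 0.4408 = 2.441.
F = −kT ln Z = −0.01551 × ln(2.441) = −0.01551 × 0.8924 = -0.014 eV.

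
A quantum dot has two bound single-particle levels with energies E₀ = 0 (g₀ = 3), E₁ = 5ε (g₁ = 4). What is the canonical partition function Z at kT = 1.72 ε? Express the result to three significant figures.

Eᵢ/kT = 0, 2.9070.
Z = Σ gᵢe^(−Eᵢ/kT) = 3·e^(−0) + 4·e^(−2.9070) = 3.0000 + 0.21856 = 3.2186.

Z = 3.22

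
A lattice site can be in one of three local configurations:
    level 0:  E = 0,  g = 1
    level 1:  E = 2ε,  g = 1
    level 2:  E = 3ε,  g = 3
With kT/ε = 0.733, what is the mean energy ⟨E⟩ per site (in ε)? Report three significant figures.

Eᵢ/kT = 0, 2.7285, 4.0928.
Z = Σ gᵢe^(−Eᵢ/kT) = 1·e^(−0) + 1·e^(−2.7285) + 3·e^(−4.0928) = 1.0000 + 0.065317 + 0.050077 = 1.1154.
⟨E⟩ = Σ Eᵢ gᵢe^(−Eᵢ/kT) / Z = (0·1.0000 + 2·0.065317 + 3·0.050077) / 1.1154 = 0.252 ε.

0.252 ε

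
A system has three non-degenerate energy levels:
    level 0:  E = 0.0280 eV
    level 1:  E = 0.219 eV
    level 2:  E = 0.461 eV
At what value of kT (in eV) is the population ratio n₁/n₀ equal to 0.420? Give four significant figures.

0.2202 eV

n₁/n₀ = exp[−(E₁−E₀)/kT] = 0.420.
⇒ (E₁−E₀)/kT = ln(1/0.420) = ln(2.38095) = 0.867500.
kT = 0.1910 eV / 0.867500 = 0.2202 eV.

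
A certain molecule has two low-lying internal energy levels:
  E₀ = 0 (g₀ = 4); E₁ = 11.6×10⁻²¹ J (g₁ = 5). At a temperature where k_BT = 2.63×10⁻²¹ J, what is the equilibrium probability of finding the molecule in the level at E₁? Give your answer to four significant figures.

Eᵢ/kT = 0, 4.41065.
Z = Σ gᵢe^(−Eᵢ/kT) = 4·e^(−0) + 5·e^(−4.41065) = 4.00000 + 0.0607364 = 4.06074.
P₁ = g₁ e^(−E₁/kT) / Z = 0.0607364/4.06074 = 0.01496.

0.01496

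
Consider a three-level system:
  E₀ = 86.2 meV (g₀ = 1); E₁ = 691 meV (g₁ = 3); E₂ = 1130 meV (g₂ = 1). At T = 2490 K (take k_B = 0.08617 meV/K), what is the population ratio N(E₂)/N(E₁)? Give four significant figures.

0.04308

k_BT = 0.08617 × 2490 K = 214.563 meV.
n₂/n₁ = (g₂/g₁) exp[−(E₂−E₁)/kT] = (1/3) × exp(−(439 meV)/(214.563 meV)) = (1/3) × exp(-2.04602) = 0.04308.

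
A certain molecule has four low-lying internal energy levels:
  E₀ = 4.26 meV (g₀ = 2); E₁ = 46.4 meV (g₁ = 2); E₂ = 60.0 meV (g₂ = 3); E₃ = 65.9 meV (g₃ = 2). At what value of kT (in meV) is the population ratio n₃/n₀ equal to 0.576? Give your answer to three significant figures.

112 meV

n₃/n₀ = (g₃/g₀) exp[−(E₃−E₀)/kT] = 0.576.
⇒ (E₃−E₀)/kT = ln((2/2)/0.576) = ln(1.7361) = 0.55164.
kT = 61.64 meV / 0.55164 = 112 meV.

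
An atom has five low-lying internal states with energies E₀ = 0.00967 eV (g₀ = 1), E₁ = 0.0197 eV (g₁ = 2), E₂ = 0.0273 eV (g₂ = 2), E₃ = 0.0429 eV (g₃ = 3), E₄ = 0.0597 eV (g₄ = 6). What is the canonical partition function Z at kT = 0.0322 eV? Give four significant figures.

Z = 4.413

Eᵢ/kT = 0.300311, 0.611801, 0.847826, 1.33230, 1.85404.
Z = Σ gᵢe^(−Eᵢ/kT) = 1·e^(−0.300311) + 2·e^(−0.611801) + 2·e^(−0.847826) + 3·e^(−1.33230) + 6·e^(−1.85404) = 0.740588 + 1.08475 + 0.856690 + 0.791609 + 0.939619 = 4.41326.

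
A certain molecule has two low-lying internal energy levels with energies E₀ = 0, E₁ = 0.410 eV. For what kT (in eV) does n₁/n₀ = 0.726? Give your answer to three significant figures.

n₁/n₀ = exp[−(E₁−E₀)/kT] = 0.726.
⇒ (E₁−E₀)/kT = ln(1/0.726) = ln(1.3774) = 0.32020.
kT = 0.410 eV / 0.32020 = 1.28 eV.

1.28 eV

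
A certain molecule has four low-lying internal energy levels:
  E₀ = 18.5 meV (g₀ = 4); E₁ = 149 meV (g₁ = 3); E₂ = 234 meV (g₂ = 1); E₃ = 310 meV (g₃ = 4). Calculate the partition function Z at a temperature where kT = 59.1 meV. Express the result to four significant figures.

Z = 3.206

Eᵢ/kT = 0.313029, 2.52115, 3.95939, 5.24535.
Z = Σ gᵢe^(−Eᵢ/kT) = 4·e^(−0.313029) + 3·e^(−2.52115) + 1·e^(−3.95939) + 4·e^(−5.24535) = 2.92491 + 0.241101 + 0.0190747 + 0.0210879 = 3.20617.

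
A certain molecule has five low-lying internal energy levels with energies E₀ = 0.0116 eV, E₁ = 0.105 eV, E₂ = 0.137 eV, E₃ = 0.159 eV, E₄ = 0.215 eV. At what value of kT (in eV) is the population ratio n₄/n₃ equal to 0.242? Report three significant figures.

0.0395 eV

n₄/n₃ = exp[−(E₄−E₃)/kT] = 0.242.
⇒ (E₄−E₃)/kT = ln(1/0.242) = ln(4.1322) = 1.4188.
kT = 0.056 eV / 1.4188 = 0.0395 eV.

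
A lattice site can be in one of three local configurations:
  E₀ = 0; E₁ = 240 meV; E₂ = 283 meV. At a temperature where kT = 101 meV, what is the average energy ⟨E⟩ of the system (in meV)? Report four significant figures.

Eᵢ/kT = 0, 2.37624, 2.80198.
Z = Σ e^(−Eᵢ/kT) = e^(−0) + e^(−2.37624) + e^(−2.80198) = 1.00000 + 0.0928992 + 0.0606898 = 1.15359.
⟨E⟩ = Σ Eᵢ e^(−Eᵢ/kT) / Z = (0·1.00000 + 240·0.0928992 + 283·0.0606898) / 1.15359 = 34.22 meV.

34.22 meV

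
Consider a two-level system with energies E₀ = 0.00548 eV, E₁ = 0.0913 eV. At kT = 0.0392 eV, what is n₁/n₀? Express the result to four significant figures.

n₁/n₀ = exp[−(E₁−E₀)/kT] = exp(−(0.08582 eV)/(0.0392 eV)) = exp(-2.18929) = 0.1120.

0.1120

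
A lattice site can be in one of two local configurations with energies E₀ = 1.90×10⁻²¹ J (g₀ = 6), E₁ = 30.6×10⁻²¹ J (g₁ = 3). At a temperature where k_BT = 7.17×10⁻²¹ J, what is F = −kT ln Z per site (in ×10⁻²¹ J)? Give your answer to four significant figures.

-11.01 ×10⁻²¹ J

Eᵢ/kT = 0.264993, 4.26778.
Z = Σ gᵢe^(−Eᵢ/kT) = 6·e^(−0.264993) + 3·e^(−4.26778) = 4.60327 + 0.0420386 = 4.64531.
F = −kT ln Z = −7.17 × ln(4.64531) = −7.17 × 1.53586 = -11.01 ×10⁻²¹ J.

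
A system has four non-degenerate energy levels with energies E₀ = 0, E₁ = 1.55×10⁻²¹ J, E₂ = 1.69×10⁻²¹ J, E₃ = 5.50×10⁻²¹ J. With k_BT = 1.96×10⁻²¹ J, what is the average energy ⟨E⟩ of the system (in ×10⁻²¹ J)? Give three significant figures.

Eᵢ/kT = 0, 0.79082, 0.86224, 2.8061.
Z = Σ e^(−Eᵢ/kT) = e^(−0) + e^(−0.79082) + e^(−0.86224) + e^(−2.8061) = 1.0000 + 0.45347 + 0.42222 + 0.060440 = 1.9361.
⟨E⟩ = Σ Eᵢ e^(−Eᵢ/kT) / Z = (0·1.0000 + 1.55·0.45347 + 1.69·0.42222 + 5.50·0.060440) / 1.9361 = 0.903 ×10⁻²¹ J.

0.903 ×10⁻²¹ J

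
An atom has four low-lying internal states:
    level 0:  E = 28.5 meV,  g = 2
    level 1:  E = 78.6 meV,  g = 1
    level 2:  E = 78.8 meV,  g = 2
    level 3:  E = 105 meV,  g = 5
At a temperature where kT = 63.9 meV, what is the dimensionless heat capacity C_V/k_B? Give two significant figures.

0.27

Eᵢ/kT = 0.4460, 1.230, 1.233, 1.643.
Z = Σ gᵢe^(−Eᵢ/kT) = 2·e^(−0.4460) + 1·e^(−1.230) + 2·e^(−1.233) + 5·e^(−1.643) = 1.280 + 0.2923 + 0.5828 + 0.9670 = 3.122.
⟨E⟩ = 66.28 meV, ⟨E²⟩ = 5485 meV².
C_V/k_B = (⟨E²⟩ − ⟨E⟩²)/(kT)² = (5485 − 4393)/4083 = 0.27.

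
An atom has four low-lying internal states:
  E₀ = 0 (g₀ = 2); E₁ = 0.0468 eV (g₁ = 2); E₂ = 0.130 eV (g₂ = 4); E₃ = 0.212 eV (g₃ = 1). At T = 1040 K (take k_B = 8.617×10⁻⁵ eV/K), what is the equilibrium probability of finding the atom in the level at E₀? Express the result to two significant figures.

0.47

k_BT = 8.617×10⁻⁵ × 1040 K = 0.08962 eV.
Eᵢ/kT = 0, 0.5222, 1.451, 2.366.
Z = Σ gᵢe^(−Eᵢ/kT) = 2·e^(−0) + 2·e^(−0.5222) + 4·e^(−1.451) + 1·e^(−2.366) = 2.000 + 1.186 + 0.9373 + 0.09386 = 4.217.
P₀ = g₀ e^(−E₀/kT) / Z = 2.000/4.217 = 0.47.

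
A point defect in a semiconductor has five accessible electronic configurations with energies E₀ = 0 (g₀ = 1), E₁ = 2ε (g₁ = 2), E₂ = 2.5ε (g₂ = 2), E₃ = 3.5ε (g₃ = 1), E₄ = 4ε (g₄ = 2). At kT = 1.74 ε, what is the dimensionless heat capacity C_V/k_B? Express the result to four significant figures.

0.6315

Eᵢ/kT = 0, 1.14943, 1.43678, 2.01149, 2.29885.
Z = Σ gᵢe^(−Eᵢ/kT) = 1·e^(−0) + 2·e^(−1.14943) + 2·e^(−1.43678) + 1·e^(−2.01149) + 2·e^(−2.29885) = 1.00000 + 0.633635 + 0.475384 + 0.133789 + 0.200748 = 2.44356.
⟨E⟩ = 1.52523 ε, ⟨E²⟩ = 4.23831 ε².
C_V/k_B = (⟨E²⟩ − ⟨E⟩²)/(kT)² = (4.23831 − 2.32633)/3.02760 = 0.6315.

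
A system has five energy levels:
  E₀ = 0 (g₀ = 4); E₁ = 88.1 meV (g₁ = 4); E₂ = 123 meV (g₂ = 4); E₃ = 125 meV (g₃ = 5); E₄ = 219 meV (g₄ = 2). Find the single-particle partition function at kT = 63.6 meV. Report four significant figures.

Eᵢ/kT = 0, 1.38522, 1.93396, 1.96541, 3.44340.
Z = Σ gᵢe^(−Eᵢ/kT) = 4·e^(−0) + 4·e^(−1.38522) + 4·e^(−1.93396) + 5·e^(−1.96541) + 2·e^(−3.44340) = 4.00000 + 1.00107 + 0.578298 + 0.700492 + 0.0639117 = 6.34377.

Z = 6.344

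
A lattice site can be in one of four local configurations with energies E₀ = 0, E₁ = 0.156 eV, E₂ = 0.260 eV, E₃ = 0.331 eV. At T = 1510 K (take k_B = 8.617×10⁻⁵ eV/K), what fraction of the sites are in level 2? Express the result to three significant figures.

k_BT = 8.617×10⁻⁵ × 1510 K = 0.13012 eV.
Eᵢ/kT = 0, 1.1989, 1.9982, 2.5438.
Z = Σ e^(−Eᵢ/kT) = e^(−0) + e^(−1.1989) + e^(−1.9982) + e^(−2.5438) = 1.0000 + 0.30153 + 0.13558 + 0.078567 = 1.5157.
P₂ = e^(−E₂/kT) / Z = 0.13558/1.5157 = 0.0895.

0.0895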